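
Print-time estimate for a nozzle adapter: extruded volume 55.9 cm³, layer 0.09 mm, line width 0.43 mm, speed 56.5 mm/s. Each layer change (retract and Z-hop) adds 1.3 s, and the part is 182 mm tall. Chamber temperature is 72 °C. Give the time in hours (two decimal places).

7.83 hours

Line area = 0.09 × 0.43 = 0.0387 mm².
Total extruded path = 55900/0.0387 = 1444444.4 mm.
Print-move time = 1444444.4 / 56.5, so 25565.4 s.
Layer count = ceil(182 / 0.09) = 2023.
Z-hop total: 2023 × 1.3 → 2629.9 s.
Total = 25565.4 + 2629.9 = 28195.3 s = 7.83 hours.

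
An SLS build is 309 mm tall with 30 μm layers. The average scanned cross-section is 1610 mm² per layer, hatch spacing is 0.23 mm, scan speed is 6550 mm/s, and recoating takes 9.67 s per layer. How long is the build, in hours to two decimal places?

Layers = ⌈309/0.03⌉ = 10300.
Scan path per layer = 1610 / 0.23 = 7000 mm.
Laser time per layer = 7000 / 6550 = 1.0687 s.
Per-layer time = 1.0687 + 9.67 = 10.7387 s.
Build time = 10300 × 10.7387 = 110608.61 s = 30.72 hours.

30.72 hours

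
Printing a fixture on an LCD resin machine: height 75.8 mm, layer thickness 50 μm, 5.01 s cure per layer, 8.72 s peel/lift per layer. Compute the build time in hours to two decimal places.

5.78 hours

Layers = ⌈75.8/0.05⌉ = 1516.
Cycle time: 5.01 + 8.72 → 13.73 s.
Build time: 1516 × 13.73 s = 20814.68 s, i.e. 5.78 hours.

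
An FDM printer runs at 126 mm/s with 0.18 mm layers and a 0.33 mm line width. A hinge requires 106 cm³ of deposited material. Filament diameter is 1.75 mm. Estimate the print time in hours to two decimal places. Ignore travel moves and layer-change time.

3.93 hours

Line area = 0.18 × 0.33, so 0.0594 mm².
Toolpath length = 106 cm³ / 0.0594 mm² = 106000 / 0.0594 = 1784511.8 mm.
Print-move time = 1784511.8 / 126 = 14162.8 s.
That's 14162.8 s → 3.93 hours.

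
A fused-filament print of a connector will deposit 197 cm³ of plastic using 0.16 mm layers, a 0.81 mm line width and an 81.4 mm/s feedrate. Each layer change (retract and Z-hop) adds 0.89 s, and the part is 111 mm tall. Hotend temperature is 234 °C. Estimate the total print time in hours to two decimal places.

5.36 hours

Bead cross-section: 0.16 × 0.81 → 0.1296 mm².
Toolpath length = 197 cm³ / 0.1296 mm² = 197000 / 0.1296 = 1520061.7 mm.
Extrusion time: 1520061.7 / 81.4 → 18674 s.
Layer count = ceil(111 / 0.16) = 694.
Layer-change overhead = 694 × 0.89, so 617.66 s.
Total = 18674 + 617.66 = 19291.66 s = 5.36 hours.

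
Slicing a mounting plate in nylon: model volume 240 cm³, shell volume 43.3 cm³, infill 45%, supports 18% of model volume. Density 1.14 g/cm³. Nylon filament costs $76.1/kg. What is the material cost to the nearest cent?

$15.18

Volume inside the shell = 240 − 43.3 = 196.7 cm³.
Deposited infill = 0.45 × 196.7, so 88.515 cm³.
Support = 0.18 × 240, so 43.2 cm³.
Deposited volume: 43.3 + 88.515 + 43.2 → 175.015 cm³.
Mass = 175.015 × 1.14 = 199.5171 g.
At $76.1/kg: 199.5171/1000 × 76.1 = $15.18.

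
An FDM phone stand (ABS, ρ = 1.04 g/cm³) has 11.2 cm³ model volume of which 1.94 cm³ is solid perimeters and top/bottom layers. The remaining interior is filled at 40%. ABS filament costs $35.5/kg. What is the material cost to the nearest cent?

$0.21

Volume inside the shell: 11.2 − 1.94 → 9.26 cm³.
Deposited infill = 0.40 × 9.26 = 3.704 cm³.
Total printed volume = 1.94 + 3.704, so 5.644 cm³.
Mass: 5.644 × 1.04 → 5.86976 g.
At $35.5/kg: 5.86976/1000 × 35.5 = $0.21.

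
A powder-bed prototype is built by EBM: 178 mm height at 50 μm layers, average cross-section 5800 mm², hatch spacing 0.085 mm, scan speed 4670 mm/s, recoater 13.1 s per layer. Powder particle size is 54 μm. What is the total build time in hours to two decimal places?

27.40 hours

Number of layers: 178 / 0.05 → 3560 (rounded up).
Hatch length per layer = 5800 / 0.085 = 68235.3 mm.
Beam time per layer = 68235.3 / 4670 = 14.6114 s.
Time per layer = 14.6114 + 13.1, so 27.7114 s.
3560 layers × 27.7114 s/layer = 98652.584 s, i.e. 27.40 hours.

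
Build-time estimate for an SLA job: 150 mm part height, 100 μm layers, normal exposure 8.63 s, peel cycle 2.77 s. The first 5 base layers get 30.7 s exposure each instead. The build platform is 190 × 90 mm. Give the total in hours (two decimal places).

Layer count = ceil(150 / 0.1) = 1500.
Burn-in layers = 5 × (30.7 + 2.77) = 167.35 s.
Regular layers = 1495 × (8.63 + 2.77) = 17043 s.
Total = 167.35 + 17043 = 17210.35 s = 4.78 hours.

4.78 hours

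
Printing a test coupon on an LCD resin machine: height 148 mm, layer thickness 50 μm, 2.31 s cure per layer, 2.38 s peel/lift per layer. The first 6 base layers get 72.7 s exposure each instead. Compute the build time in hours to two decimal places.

Number of layers: 148 / 0.05 → 2960 (rounded up).
Base layers: 6 × (72.7 + 2.38) → 450.48 s.
Remaining layers: 2954 × (2.31 + 2.38) → 13854.26 s.
Total = 450.48 + 13854.26 = 14304.74 s = 3.97 hours.

3.97 hours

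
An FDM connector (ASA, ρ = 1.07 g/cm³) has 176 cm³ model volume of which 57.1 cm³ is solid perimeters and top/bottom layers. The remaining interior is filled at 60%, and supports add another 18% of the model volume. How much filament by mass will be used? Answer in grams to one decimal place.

171.3 g

Infill region = 176 − 57.1 = 118.9 cm³.
Infill volume = 0.60 × 118.9 = 71.34 cm³.
Support: 0.18 × 176 → 31.68 cm³.
Total printed volume = 57.1 + 71.34 + 31.68 = 160.12 cm³.
Mass = 160.12 × 1.07, so 171.3284 g.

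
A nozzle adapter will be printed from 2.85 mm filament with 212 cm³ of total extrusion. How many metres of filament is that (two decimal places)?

33.23 m

Cross-section of 2.85 mm filament: π·(2.85/2)² = 6.3794 mm².
L = 212000 mm³ / 6.3794 mm² = 33231.97 mm, i.e. 33.23 m.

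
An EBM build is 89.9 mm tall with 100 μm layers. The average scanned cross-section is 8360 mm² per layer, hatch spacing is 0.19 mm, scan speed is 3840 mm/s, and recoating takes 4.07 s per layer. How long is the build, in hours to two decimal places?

3.88 hours

Layers = ⌈89.9/0.1⌉ = 899.
Hatch length per layer: 8360 / 0.19 → 44000 mm.
Scan time per layer = 44000 / 3840 = 11.4583 s.
Time per layer = 11.4583 + 4.07, so 15.5283 s.
Total: 899 × 15.5283 s = 13959.9417 s → 3.88 hours.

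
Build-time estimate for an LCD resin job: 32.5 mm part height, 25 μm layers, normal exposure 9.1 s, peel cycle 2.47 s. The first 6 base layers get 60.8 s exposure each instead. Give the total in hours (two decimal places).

Number of layers: 32.5 / 0.025 → 1300 (rounded up).
Base layers = 6 × (60.8 + 2.47) = 379.62 s.
Regular layers = 1294 × (9.1 + 2.47), so 14971.58 s.
Sum: 379.62 + 14971.58 = 15351.2 s → 4.26 hours.

4.26 hours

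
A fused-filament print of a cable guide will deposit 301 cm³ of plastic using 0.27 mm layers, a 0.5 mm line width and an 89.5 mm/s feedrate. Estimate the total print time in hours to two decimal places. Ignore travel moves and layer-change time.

Line area = 0.27 × 0.5 = 0.135 mm².
Toolpath length = 301 cm³ / 0.135 mm² = 301000 / 0.135 = 2229629.6 mm.
Print-move time: 2229629.6 / 89.5 → 24912.1 s.
Converting: 24912.1 s = 6.92 hours.

6.92 hours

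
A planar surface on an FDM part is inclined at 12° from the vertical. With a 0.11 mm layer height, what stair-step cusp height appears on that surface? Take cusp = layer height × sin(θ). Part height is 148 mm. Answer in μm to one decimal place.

22.9 μm

h_c = t·sin θ = 0.11 × 0.2079 = 0.022869 mm (22.9 μm).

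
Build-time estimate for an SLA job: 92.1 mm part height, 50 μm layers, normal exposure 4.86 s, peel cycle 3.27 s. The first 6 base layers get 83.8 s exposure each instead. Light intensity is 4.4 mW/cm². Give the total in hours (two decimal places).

Layer count = ceil(92.1 / 0.05) = 1842.
Burn-in layers: 6 × (83.8 + 3.27) → 522.42 s.
Normal layers = 1836 × (4.86 + 3.27) = 14926.68 s.
Sum: 522.42 + 14926.68 = 15449.1 s → 4.29 hours.

4.29 hours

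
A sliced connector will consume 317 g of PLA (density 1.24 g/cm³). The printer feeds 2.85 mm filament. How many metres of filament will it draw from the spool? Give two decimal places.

Volume = 317 g / 1.24 g·cm⁻³ = 255.6452 cm³ = 255645.2 mm³.
Cross-section of 2.85 mm filament: π·(2.85/2)² = 6.3794 mm².
L = V/A = 255645.2/6.3794 = 40073.55 mm → 40.07 m.

40.07 m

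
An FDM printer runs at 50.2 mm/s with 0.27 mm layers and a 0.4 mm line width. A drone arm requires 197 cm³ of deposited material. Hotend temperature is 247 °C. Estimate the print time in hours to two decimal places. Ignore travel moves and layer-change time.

10.09 hours

Extrusion cross-section: 0.27 × 0.4 → 0.108 mm².
Path length: 197000 mm³ / 0.108 mm² → 1824074.1 mm.
Time extruding = 1824074.1 / 50.2 = 36336.1 s.
Converting: 36336.1 s = 10.09 hours.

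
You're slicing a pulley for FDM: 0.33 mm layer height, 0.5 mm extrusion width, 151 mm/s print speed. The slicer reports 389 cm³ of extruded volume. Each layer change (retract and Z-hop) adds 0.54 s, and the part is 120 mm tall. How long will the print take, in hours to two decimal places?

Extrusion cross-section = 0.33 × 0.5, so 0.165 mm².
Path length: 389000 mm³ / 0.165 mm² → 2357575.8 mm.
Extrusion time: 2357575.8 / 151 → 15613.1 s.
Layer count = ceil(120 / 0.33) = 364.
Layer-change overhead = 364 × 0.54 = 196.56 s.
Total = 15613.1 + 196.56 = 15809.66 s = 4.39 hours.

4.39 hours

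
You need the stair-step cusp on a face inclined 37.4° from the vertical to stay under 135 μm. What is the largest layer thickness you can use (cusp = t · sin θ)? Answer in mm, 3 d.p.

0.222 mm

sin(37.4°) = 0.6074; t_max = 0.135/0.6074 = 0.222 mm.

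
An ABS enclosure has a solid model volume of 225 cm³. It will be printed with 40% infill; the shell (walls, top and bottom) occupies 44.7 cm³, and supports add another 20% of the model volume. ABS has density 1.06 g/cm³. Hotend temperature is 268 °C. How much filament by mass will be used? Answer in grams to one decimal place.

171.5 g

Volume inside the shell = 225 − 44.7 = 180.3 cm³.
Infill volume = 0.40 × 180.3, so 72.12 cm³.
Support = 0.20 × 225 = 45 cm³.
Total extruded: 44.7 + 72.12 + 45 → 161.82 cm³.
Mass = 161.82 × 1.06 = 171.5292 g.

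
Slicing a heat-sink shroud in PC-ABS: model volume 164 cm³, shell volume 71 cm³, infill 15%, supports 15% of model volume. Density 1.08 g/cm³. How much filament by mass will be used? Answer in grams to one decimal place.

118.3 g

Interior volume = 164 − 71 = 93 cm³.
Infill volume = 0.15 × 93 = 13.95 cm³.
Support = 0.15 × 164 = 24.6 cm³.
Total printed volume = 71 + 13.95 + 24.6, so 109.55 cm³.
Mass = 109.55 × 1.08 = 118.314 g.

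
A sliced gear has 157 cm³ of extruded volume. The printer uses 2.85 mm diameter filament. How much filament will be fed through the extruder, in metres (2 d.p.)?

24.61 m

Cross-section of 2.85 mm filament: π·(2.85/2)² = 6.3794 mm².
Length = 157 cm³ / 6.3794 mm² = 157000 / 6.3794 = 24610.46 mm = 24.61 m.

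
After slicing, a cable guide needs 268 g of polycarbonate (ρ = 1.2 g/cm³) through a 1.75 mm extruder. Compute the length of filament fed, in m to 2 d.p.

Volume = 268 g / 1.2 g·cm⁻³ = 223.3333 cm³ = 223333.3 mm³.
A = π r² = π × 0.875² = 2.4053 mm².
L = V/A = 223333.3/2.4053 = 92850.5 mm → 92.85 m.

92.85 m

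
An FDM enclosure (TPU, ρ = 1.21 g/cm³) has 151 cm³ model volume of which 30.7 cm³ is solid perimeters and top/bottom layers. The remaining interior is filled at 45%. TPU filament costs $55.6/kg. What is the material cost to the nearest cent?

Interior volume = 151 − 30.7 = 120.3 cm³.
Infill volume = 0.45 × 120.3, so 54.135 cm³.
Total extruded: 30.7 + 54.135 → 84.835 cm³.
Mass = 84.835 × 1.21, so 102.65035 g.
Cost = 102.65035 g / 1000 × $55.6/kg = $5.71.

$5.71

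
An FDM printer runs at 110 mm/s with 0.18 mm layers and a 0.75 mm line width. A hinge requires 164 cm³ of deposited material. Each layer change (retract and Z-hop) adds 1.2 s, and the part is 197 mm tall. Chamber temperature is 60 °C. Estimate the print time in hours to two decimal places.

Line area = 0.18 × 0.75, so 0.135 mm².
Total extruded path = 164000/0.135 = 1214814.8 mm.
Time extruding: 1214814.8 / 110 → 11043.8 s.
Number of layers: 197 / 0.18 → 1095 (rounded up).
Non-print overhead = 1095 × 1.2 = 1314 s.
Total = 11043.8 + 1314 = 12357.8 s = 3.43 hours.

3.43 hours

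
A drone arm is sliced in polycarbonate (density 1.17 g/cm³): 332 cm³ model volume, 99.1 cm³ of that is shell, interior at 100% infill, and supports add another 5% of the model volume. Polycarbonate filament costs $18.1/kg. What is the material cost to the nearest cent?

Infill region: 332 − 99.1 → 232.9 cm³.
Deposited infill = 1.00 × 232.9, so 232.9 cm³.
Support = 0.05 × 332 = 16.6 cm³.
Total printed volume = 99.1 + 232.9 + 16.6, so 348.6 cm³.
Mass: 348.6 × 1.17 → 407.862 g.
Cost = 407.862 g / 1000 × $18.1/kg = $7.38.

$7.38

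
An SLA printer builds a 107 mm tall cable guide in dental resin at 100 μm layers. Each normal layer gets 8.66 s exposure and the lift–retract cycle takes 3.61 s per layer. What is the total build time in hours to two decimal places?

Number of layers: 107 / 0.1 → 1070 (rounded up).
Each layer takes = 8.66 + 3.61, so 12.27 s.
Build time: 1070 × 12.27 s = 13128.9 s, i.e. 3.65 hours.

3.65 hours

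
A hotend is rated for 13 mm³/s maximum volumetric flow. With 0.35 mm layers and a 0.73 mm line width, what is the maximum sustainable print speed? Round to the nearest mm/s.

51 mm/s

Bead cross-section = 0.35 × 0.73, so 0.2555 mm².
v_max = Q/A = 13/0.2555 = 50.88 mm/s → 51 mm/s.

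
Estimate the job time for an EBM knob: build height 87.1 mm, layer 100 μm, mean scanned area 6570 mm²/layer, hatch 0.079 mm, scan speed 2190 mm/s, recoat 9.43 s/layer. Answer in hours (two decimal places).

11.47 hours

Layers = ⌈87.1/0.1⌉ = 871.
Per-layer scan distance: 6570 / 0.079 → 83164.6 mm.
Scan time per layer = 83164.6 / 2190, so 37.9747 s.
Per-layer time: 37.9747 + 9.43 → 47.4047 s.
Build time = 871 × 47.4047 = 41289.4937 s = 11.47 hours.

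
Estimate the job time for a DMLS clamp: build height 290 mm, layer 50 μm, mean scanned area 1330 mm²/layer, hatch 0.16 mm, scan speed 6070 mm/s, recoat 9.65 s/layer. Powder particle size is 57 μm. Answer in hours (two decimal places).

17.75 hours

Layer count = ceil(290 / 0.05) = 5800.
Scan path per layer: 1330 / 0.16 → 8312.5 mm.
Scan time per layer = 8312.5 / 6070, so 1.3694 s.
Per-layer time = 1.3694 + 9.65, so 11.0194 s.
Build time = 5800 × 11.0194 = 63912.52 s = 17.75 hours.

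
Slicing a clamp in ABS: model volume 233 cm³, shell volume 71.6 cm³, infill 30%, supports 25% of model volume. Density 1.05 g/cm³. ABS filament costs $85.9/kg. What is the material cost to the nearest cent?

Interior volume = 233 − 71.6, so 161.4 cm³.
Deposited infill = 0.30 × 161.4, so 48.42 cm³.
Support: 0.25 × 233 → 58.25 cm³.
Total printed volume = 71.6 + 48.42 + 58.25 = 178.27 cm³.
Mass: 178.27 × 1.05 → 187.1835 g.
Cost = 187.1835 g / 1000 × $85.9/kg = $16.08.

$16.08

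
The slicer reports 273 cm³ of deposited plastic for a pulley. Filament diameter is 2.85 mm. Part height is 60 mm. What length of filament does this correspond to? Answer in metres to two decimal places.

42.79 m

Cross-section of 2.85 mm filament: π·(2.85/2)² = 6.3794 mm².
Length = 273 cm³ / 6.3794 mm² = 273000 / 6.3794 = 42793.99 mm = 42.79 m.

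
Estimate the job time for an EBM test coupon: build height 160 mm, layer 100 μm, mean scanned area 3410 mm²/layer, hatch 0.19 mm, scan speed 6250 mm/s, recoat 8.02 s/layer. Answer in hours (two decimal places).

4.84 hours

Number of layers: 160 / 0.1 → 1600 (rounded up).
Scan path per layer: 3410 / 0.19 → 17947.4 mm.
Per-layer scan time = 17947.4 / 6250 = 2.8716 s.
Time per layer = 2.8716 + 8.02 = 10.8916 s.
1600 layers × 10.8916 s/layer = 17426.56 s, i.e. 4.84 hours.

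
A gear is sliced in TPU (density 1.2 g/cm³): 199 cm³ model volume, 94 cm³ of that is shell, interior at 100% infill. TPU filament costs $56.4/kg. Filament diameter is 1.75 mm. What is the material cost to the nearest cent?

$13.47

Interior volume = 199 − 94, so 105 cm³.
Infill volume = 1.00 × 105, so 105 cm³.
Total printed volume = 94 + 105, so 199 cm³.
Mass: 199 × 1.2 → 238.8 g.
At $56.4/kg: 238.8/1000 × 56.4 = $13.47.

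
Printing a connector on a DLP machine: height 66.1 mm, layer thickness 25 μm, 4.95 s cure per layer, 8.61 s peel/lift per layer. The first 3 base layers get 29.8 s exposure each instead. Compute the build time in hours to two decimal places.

9.98 hours

Layer count = ceil(66.1 / 0.025) = 2644.
Bottom layers = 3 × (29.8 + 8.61), so 115.23 s.
Regular layers = 2641 × (4.95 + 8.61) = 35811.96 s.
Total = 115.23 + 35811.96 = 35927.19 s = 9.98 hours.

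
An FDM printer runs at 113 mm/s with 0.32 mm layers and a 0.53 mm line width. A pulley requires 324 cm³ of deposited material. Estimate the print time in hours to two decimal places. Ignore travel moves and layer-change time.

4.70 hours

Line area: 0.32 × 0.53 → 0.1696 mm².
Path length: 324000 mm³ / 0.1696 mm² → 1910377.4 mm.
Time extruding = 1910377.4 / 113, so 16906 s.
16906 s = 4.70 hours.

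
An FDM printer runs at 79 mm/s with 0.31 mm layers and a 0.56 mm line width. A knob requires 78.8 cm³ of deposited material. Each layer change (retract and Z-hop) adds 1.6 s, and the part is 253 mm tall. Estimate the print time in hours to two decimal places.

Extrusion cross-section: 0.31 × 0.56 → 0.1736 mm².
Toolpath length = 78.8 cm³ / 0.1736 mm² = 78800 / 0.1736 = 453917.1 mm.
Extrusion time = 453917.1 / 79 = 5745.8 s.
Layers = ⌈253/0.31⌉ = 817.
Z-hop total: 817 × 1.6 → 1307.2 s.
Total = 5745.8 + 1307.2 = 7053 s = 1.96 hours.

1.96 hours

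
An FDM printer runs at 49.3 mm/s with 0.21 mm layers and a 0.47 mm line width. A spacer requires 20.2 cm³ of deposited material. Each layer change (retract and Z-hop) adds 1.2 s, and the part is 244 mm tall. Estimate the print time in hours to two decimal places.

1.54 hours

Extrusion cross-section = 0.21 × 0.47, so 0.0987 mm².
Total extruded path = 20200/0.0987 = 204660.6 mm.
Time extruding = 204660.6 / 49.3, so 4151.3 s.
Layers = ⌈244/0.21⌉ = 1162.
Z-hop total = 1162 × 1.2, so 1394.4 s.
Altogether 4151.3 + 1394.4 = 5545.7 s, i.e. 1.54 hours.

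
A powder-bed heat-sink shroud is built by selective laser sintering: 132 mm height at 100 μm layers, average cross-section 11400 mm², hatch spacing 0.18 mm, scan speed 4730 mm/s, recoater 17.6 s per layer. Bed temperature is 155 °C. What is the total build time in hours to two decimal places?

11.36 hours

Layer count = ceil(132 / 0.1) = 1320.
Per-layer scan distance: 11400 / 0.18 → 63333.3 mm.
Per-layer scan time: 63333.3 / 4730 → 13.3897 s.
Per-layer time: 13.3897 + 17.6 → 30.9897 s.
Total: 1320 × 30.9897 s = 40906.404 s → 11.36 hours.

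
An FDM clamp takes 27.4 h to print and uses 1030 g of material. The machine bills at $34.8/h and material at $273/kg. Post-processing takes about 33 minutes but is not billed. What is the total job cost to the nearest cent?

$1234.71

Machine cost: 34.8 × 27.4 → $953.52.
Material cost = 273 × 1030/1000, so $281.19.
Job cost: 953.52 + 281.19 = $1234.71.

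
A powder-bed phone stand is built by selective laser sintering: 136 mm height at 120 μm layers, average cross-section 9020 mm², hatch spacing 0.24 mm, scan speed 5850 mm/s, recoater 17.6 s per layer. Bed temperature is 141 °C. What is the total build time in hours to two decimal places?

7.57 hours

Layers = ⌈136/0.12⌉ = 1134.
Per-layer scan distance: 9020 / 0.24 → 37583.3 mm.
Laser time per layer = 37583.3 / 5850 = 6.4245 s.
Time per layer: 6.4245 + 17.6 → 24.0245 s.
1134 layers × 24.0245 s/layer = 27243.783 s, i.e. 7.57 hours.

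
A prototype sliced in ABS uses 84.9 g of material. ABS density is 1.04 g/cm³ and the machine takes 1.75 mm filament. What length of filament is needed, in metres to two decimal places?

33.94 m

Volume = 84.9 g / 1.04 g·cm⁻³ = 81.6346 cm³ = 81634.6 mm³.
Filament cross-section = π × (1.75/2)² = 2.4053 mm².
Length = 81634.6 / 2.4053 = 33939.47 mm = 33.94 m.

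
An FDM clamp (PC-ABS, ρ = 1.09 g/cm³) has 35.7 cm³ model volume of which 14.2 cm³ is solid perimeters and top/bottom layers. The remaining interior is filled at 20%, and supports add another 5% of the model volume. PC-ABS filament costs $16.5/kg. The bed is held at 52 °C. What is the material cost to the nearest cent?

$0.36

Infill region = 35.7 − 14.2 = 21.5 cm³.
Deposited infill = 0.20 × 21.5 = 4.3 cm³.
Support: 0.05 × 35.7 → 1.785 cm³.
Deposited volume = 14.2 + 4.3 + 1.785, so 20.285 cm³.
Mass: 20.285 × 1.09 → 22.11065 g.
Cost = 22.11065 g / 1000 × $16.5/kg = $0.36.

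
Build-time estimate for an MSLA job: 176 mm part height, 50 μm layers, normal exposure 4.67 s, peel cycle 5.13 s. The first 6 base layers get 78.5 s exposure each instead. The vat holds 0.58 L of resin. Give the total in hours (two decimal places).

Layers = ⌈176/0.05⌉ = 3520.
Bottom layers = 6 × (78.5 + 5.13) = 501.78 s.
Normal layers = 3514 × (4.67 + 5.13), so 34437.2 s.
Sum: 501.78 + 34437.2 = 34938.98 s → 9.71 hours.

9.71 hours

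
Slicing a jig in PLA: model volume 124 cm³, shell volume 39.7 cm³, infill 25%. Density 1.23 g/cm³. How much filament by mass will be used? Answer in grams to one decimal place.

Infill region: 124 − 39.7 → 84.3 cm³.
Infill volume: 0.25 × 84.3 → 21.075 cm³.
Total extruded: 39.7 + 21.075 → 60.775 cm³.
Mass = 60.775 × 1.23, so 74.75325 g.

74.8 g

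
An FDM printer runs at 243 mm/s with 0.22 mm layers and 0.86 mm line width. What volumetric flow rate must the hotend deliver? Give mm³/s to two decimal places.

Extrusion cross-section = 0.22 × 0.86, so 0.1892 mm².
Q = v·A = 243 × 0.1892 = 45.98 mm³/s.

45.98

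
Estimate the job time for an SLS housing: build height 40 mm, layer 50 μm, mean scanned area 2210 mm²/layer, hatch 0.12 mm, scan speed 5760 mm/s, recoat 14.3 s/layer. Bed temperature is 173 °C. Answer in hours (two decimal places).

3.89 hours

Layer count = ceil(40 / 0.05) = 800.
Scan path per layer = 2210 / 0.12 = 18416.7 mm.
Per-layer scan time = 18416.7 / 5760 = 3.1973 s.
Per-layer time = 3.1973 + 14.3, so 17.4973 s.
Total: 800 × 17.4973 s = 13997.84 s → 3.89 hours.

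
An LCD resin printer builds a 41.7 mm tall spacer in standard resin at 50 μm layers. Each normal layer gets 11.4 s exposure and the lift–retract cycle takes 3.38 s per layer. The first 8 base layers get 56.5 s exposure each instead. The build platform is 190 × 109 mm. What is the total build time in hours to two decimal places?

3.52 hours

Number of layers: 41.7 / 0.05 → 834 (rounded up).
Base layers = 8 × (56.5 + 3.38), so 479.04 s.
Remaining layers = 826 × (11.4 + 3.38), so 12208.28 s.
Total = 479.04 + 12208.28 = 12687.32 s = 3.52 hours.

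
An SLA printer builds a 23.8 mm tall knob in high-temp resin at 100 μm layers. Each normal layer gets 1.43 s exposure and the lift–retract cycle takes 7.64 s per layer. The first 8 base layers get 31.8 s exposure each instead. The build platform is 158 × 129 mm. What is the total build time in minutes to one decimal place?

Layers = ⌈23.8/0.1⌉ = 238.
Burn-in layers = 8 × (31.8 + 7.64) = 315.52 s.
Remaining layers: 230 × (1.43 + 7.64) → 2086.1 s.
Sum: 315.52 + 2086.1 = 2401.62 s → 40.0 minutes.

40.0 minutes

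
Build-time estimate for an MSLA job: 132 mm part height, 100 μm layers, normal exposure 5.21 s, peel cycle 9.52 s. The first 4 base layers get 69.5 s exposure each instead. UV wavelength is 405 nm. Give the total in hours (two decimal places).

5.47 hours

Layers = ⌈132/0.1⌉ = 1320.
Bottom layers = 4 × (69.5 + 9.52), so 316.08 s.
Remaining layers = 1316 × (5.21 + 9.52), so 19384.68 s.
Sum: 316.08 + 19384.68 = 19700.76 s → 5.47 hours.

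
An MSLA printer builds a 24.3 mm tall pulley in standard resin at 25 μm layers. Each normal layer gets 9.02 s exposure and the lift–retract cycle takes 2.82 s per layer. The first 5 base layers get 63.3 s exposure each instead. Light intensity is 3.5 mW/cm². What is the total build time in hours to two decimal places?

Number of layers: 24.3 / 0.025 → 972 (rounded up).
Bottom layers = 5 × (63.3 + 2.82), so 330.6 s.
Normal layers = 967 × (9.02 + 2.82), so 11449.28 s.
Total = 330.6 + 11449.28 = 11779.88 s = 3.27 hours.

3.27 hours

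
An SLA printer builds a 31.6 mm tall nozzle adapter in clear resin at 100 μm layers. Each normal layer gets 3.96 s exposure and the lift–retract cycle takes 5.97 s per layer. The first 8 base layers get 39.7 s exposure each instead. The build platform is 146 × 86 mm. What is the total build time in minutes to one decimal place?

Layer count = ceil(31.6 / 0.1) = 316.
Bottom layers: 8 × (39.7 + 5.97) → 365.36 s.
Normal layers = 308 × (3.96 + 5.97) = 3058.44 s.
Sum: 365.36 + 3058.44 = 3423.8 s → 57.1 minutes.

57.1 minutes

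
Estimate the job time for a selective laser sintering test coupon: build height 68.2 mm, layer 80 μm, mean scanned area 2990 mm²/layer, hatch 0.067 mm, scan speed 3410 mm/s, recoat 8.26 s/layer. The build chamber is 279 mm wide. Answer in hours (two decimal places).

5.06 hours

Number of layers: 68.2 / 0.08 → 853 (rounded up).
Hatch length per layer: 2990 / 0.067 → 44626.9 mm.
Laser time per layer = 44626.9 / 3410, so 13.0871 s.
Time per layer: 13.0871 + 8.26 → 21.3471 s.
Build time = 853 × 21.3471 = 18209.0763 s = 5.06 hours.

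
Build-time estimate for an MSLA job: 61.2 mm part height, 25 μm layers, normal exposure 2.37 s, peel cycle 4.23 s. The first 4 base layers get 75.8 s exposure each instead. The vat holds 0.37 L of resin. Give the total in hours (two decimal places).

4.57 hours

Number of layers: 61.2 / 0.025 → 2448 (rounded up).
Burn-in layers = 4 × (75.8 + 4.23) = 320.12 s.
Normal layers = 2444 × (2.37 + 4.23), so 16130.4 s.
Total = 320.12 + 16130.4 = 16450.52 s = 4.57 hours.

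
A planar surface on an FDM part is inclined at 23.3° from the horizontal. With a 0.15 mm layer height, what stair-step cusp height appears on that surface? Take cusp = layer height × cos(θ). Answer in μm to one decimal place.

Cusp = layer height × cos(23.3°) = 0.15 × 0.9184 = 0.13776 mm = 137.8 μm.

137.8 μm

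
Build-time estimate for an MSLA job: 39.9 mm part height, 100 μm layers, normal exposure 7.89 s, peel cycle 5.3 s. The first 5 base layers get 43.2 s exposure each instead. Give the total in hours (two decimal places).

Number of layers: 39.9 / 0.1 → 399 (rounded up).
Base layers = 5 × (43.2 + 5.3), so 242.5 s.
Normal layers = 394 × (7.89 + 5.3), so 5196.86 s.
Total = 242.5 + 5196.86 = 5439.36 s = 1.51 hours.

1.51 hours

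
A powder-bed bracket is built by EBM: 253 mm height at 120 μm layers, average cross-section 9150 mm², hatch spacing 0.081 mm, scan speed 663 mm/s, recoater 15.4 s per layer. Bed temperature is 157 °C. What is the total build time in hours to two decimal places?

108.84 hours

Number of layers: 253 / 0.12 → 2109 (rounded up).
Scan path per layer = 9150 / 0.081 = 112963 mm.
Per-layer scan time = 112963 / 663 = 170.3816 s.
Per-layer time = 170.3816 + 15.4, so 185.7816 s.
Total: 2109 × 185.7816 s = 391813.3944 s → 108.84 hours.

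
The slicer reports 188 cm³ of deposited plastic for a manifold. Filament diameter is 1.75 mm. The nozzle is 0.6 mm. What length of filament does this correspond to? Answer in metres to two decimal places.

Cross-section of 1.75 mm filament: π·(1.75/2)² = 2.4053 mm².
L = 188000 mm³ / 2.4053 mm² = 78160.73 mm, i.e. 78.16 m.

78.16 m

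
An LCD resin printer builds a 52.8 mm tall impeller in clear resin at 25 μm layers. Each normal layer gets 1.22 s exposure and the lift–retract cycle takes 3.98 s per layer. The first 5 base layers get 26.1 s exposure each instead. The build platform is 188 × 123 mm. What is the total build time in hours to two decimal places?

3.09 hours

Layer count = ceil(52.8 / 0.025) = 2112.
Base layers = 5 × (26.1 + 3.98), so 150.4 s.
Regular layers = 2107 × (1.22 + 3.98), so 10956.4 s.
Sum: 150.4 + 10956.4 = 11106.8 s → 3.09 hours.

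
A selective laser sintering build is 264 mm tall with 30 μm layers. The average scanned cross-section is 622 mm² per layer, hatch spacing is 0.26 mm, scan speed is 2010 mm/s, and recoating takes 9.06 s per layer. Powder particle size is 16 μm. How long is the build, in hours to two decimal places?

25.06 hours

Number of layers: 264 / 0.03 → 8800 (rounded up).
Per-layer scan distance = 622 / 0.26 = 2392.3 mm.
Per-layer scan time = 2392.3 / 2010 = 1.1902 s.
Time per layer: 1.1902 + 9.06 → 10.2502 s.
Build time = 8800 × 10.2502 = 90201.76 s = 25.06 hours.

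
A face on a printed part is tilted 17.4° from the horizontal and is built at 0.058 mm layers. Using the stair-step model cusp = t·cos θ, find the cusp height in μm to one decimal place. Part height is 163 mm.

55.3 μm

h_c = t·cos θ = 0.058 × 0.9542 = 0.055344 mm (55.3 μm).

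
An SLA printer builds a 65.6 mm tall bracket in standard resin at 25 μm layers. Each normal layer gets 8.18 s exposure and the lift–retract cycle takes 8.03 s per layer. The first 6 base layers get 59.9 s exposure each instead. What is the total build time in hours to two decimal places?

Layer count = ceil(65.6 / 0.025) = 2624.
Base layers: 6 × (59.9 + 8.03) → 407.58 s.
Regular layers = 2618 × (8.18 + 8.03), so 42437.78 s.
Sum: 407.58 + 42437.78 = 42845.36 s → 11.90 hours.

11.90 hours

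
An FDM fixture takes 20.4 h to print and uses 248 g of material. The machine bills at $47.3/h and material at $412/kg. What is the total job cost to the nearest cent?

$1067.10

Machine-time cost = 47.3 × 20.4, so $964.92.
Material cost = 412 × 248/1000 = $102.176.
Job cost: 964.92 + 102.176 = 1067.096 ≈ $1067.10.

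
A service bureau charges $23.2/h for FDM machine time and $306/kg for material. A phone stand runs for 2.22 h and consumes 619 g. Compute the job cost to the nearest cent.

Time charge = 23.2 × 2.22, so $51.504.
Material charge = 306 × 619/1000, so $189.414.
Total = 51.504 + 189.414 = 240.918 ≈ $240.92.

$240.92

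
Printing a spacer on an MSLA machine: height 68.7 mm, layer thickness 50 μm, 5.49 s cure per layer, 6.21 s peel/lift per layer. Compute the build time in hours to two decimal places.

Number of layers: 68.7 / 0.05 → 1374 (rounded up).
Cycle time = 5.49 + 6.21 = 11.7 s.
Total = 1374 × 11.7 = 16075.8 s = 4.47 hours.

4.47 hours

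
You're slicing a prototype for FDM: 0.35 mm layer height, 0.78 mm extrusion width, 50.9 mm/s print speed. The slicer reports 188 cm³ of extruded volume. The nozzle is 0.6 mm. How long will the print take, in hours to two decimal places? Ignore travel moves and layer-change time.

3.76 hours

Line area = 0.35 × 0.78, so 0.273 mm².
Path length: 188000 mm³ / 0.273 mm² → 688644.7 mm.
Extrusion time = 688644.7 / 50.9 = 13529.4 s.
In the requested units: 13529.4 s = 3.76 hours.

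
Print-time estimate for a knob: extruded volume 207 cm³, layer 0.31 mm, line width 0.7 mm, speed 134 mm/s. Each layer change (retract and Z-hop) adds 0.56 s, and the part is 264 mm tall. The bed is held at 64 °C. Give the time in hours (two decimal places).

2.11 hours

Extrusion cross-section = 0.31 × 0.7 = 0.217 mm².
Path length: 207000 mm³ / 0.217 mm² → 953917.1 mm.
Time extruding = 953917.1 / 134 = 7118.8 s.
Layers = ⌈264/0.31⌉ = 852.
Non-print overhead = 852 × 0.56, so 477.12 s.
Total = 7118.8 + 477.12 = 7595.92 s = 2.11 hours.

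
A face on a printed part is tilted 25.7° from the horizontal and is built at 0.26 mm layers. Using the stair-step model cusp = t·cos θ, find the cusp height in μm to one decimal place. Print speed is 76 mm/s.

234.3 μm

cos(25.7°) = 0.9011, so cusp = 0.26 × 0.9011 = 0.234286 mm → 234.3 μm.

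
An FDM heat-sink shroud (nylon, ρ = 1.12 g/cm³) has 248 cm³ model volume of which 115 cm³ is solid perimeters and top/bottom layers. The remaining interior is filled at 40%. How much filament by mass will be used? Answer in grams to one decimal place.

188.4 g

Infill region = 248 − 115 = 133 cm³.
Infill volume = 0.40 × 133 = 53.2 cm³.
Total extruded: 115 + 53.2 → 168.2 cm³.
Mass: 168.2 × 1.12 → 188.384 g.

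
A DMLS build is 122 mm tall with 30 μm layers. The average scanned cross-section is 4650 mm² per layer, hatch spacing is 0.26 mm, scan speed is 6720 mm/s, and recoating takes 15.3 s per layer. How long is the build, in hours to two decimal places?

Number of layers: 122 / 0.03 → 4067 (rounded up).
Per-layer scan distance: 4650 / 0.26 → 17884.6 mm.
Laser time per layer: 17884.6 / 6720 → 2.6614 s.
Time per layer = 2.6614 + 15.3, so 17.9614 s.
4067 layers × 17.9614 s/layer = 73049.0138 s, i.e. 20.29 hours.

20.29 hours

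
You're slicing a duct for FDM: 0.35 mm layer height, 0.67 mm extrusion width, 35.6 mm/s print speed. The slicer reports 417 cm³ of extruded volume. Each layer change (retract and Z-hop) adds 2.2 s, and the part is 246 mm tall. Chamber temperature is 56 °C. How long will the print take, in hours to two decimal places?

14.30 hours

Bead cross-section = 0.35 × 0.67 = 0.2345 mm².
Total extruded path = 417000/0.2345 = 1778251.6 mm.
Extrusion time = 1778251.6 / 35.6, so 49950.9 s.
Layers = ⌈246/0.35⌉ = 703.
Z-hop total = 703 × 2.2 = 1546.6 s.
Total = 49950.9 + 1546.6 = 51497.5 s = 14.30 hours.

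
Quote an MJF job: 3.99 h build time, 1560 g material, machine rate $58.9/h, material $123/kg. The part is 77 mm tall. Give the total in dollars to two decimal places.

$426.89

Machine-time cost = 58.9 × 3.99, so $235.011.
Feedstock cost: 123 × 1560/1000 → $191.88.
Job cost: 235.011 + 191.88 = 426.891 ≈ $426.89.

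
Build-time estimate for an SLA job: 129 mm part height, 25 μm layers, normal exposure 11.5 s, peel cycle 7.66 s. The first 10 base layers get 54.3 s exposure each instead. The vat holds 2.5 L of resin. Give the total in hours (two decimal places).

27.58 hours

Layer count = ceil(129 / 0.025) = 5160.
Bottom layers: 10 × (54.3 + 7.66) → 619.6 s.
Normal layers: 5150 × (11.5 + 7.66) → 98674 s.
Total = 619.6 + 98674 = 99293.6 s = 27.58 hours.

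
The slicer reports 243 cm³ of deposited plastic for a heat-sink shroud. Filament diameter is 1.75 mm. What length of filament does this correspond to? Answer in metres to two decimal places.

101.03 m

Filament cross-section = π × (1.75/2)² = 2.4053 mm².
Length = 243 cm³ / 2.4053 mm² = 243000 / 2.4053 = 101026.9 mm = 101.03 m.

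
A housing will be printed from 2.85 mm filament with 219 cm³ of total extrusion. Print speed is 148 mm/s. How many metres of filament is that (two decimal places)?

34.33 m

Filament cross-section = π × (2.85/2)² = 6.3794 mm².
L = 219000 mm³ / 6.3794 mm² = 34329.25 mm, i.e. 34.33 m.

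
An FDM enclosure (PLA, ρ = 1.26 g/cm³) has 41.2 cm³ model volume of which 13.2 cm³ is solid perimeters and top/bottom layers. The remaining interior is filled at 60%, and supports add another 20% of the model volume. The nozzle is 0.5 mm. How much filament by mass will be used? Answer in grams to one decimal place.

Infill region = 41.2 − 13.2, so 28 cm³.
Infill deposited = 0.60 × 28, so 16.8 cm³.
Support: 0.20 × 41.2 → 8.24 cm³.
Deposited volume = 13.2 + 16.8 + 8.24 = 38.24 cm³.
Mass: 38.24 × 1.26 → 48.1824 g.

48.2 g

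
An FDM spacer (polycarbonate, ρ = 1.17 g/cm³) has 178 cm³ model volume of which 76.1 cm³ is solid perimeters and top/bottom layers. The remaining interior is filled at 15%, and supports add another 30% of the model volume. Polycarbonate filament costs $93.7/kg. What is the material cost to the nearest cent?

Infill region = 178 − 76.1, so 101.9 cm³.
Infill volume: 0.15 × 101.9 → 15.285 cm³.
Support = 0.30 × 178, so 53.4 cm³.
Total extruded = 76.1 + 15.285 + 53.4, so 144.785 cm³.
Mass = 144.785 × 1.17 = 169.39845 g.
At $93.7/kg: 169.39845/1000 × 93.7 = $15.87.

$15.87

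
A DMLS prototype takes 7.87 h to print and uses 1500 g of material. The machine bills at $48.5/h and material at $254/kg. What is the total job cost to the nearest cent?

Machine-time cost = 48.5 × 7.87, so $381.695.
Material cost = 254 × 1500/1000, so $381.00.
Total = 381.695 + 381.00 = 762.695 ≈ $762.70.

$762.70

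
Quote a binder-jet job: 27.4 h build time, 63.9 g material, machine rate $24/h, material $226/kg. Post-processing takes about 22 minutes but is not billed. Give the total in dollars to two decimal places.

$672.04

Machine-time cost: 24 × 27.4 → $657.60.
Feedstock cost = 226 × 63.9/1000, so $14.4414.
Job cost: 657.60 + 14.4414 = 672.0414 ≈ $672.04.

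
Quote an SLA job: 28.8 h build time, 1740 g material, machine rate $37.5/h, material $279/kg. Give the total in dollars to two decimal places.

$1565.46

Time charge: 37.5 × 28.8 → $1080.00.
Material charge = 279 × 1740/1000, so $485.46.
Total = 1080.00 + 485.46 = $1565.46.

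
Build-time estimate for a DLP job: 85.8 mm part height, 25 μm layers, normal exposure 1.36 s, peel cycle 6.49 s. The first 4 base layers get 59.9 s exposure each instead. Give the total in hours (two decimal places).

7.55 hours

Layer count = ceil(85.8 / 0.025) = 3432.
Bottom layers = 4 × (59.9 + 6.49), so 265.56 s.
Remaining layers = 3428 × (1.36 + 6.49) = 26909.8 s.
Total = 265.56 + 26909.8 = 27175.36 s = 7.55 hours.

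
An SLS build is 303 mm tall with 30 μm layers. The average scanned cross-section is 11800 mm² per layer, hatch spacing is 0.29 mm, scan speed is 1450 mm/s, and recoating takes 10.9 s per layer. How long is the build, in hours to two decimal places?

109.31 hours

Layer count = ceil(303 / 0.03) = 10100.
Per-layer scan distance = 11800 / 0.29, so 40689.7 mm.
Per-layer scan time = 40689.7 / 1450, so 28.0619 s.
Per-layer time = 28.0619 + 10.9 = 38.9619 s.
Total: 10100 × 38.9619 s = 393515.19 s → 109.31 hours.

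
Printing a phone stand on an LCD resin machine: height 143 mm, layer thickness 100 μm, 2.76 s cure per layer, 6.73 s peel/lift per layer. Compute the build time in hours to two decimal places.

Layer count = ceil(143 / 0.1) = 1430.
Cycle time: 2.76 + 6.73 → 9.49 s.
Build time: 1430 × 9.49 s = 13570.7 s, i.e. 3.77 hours.

3.77 hours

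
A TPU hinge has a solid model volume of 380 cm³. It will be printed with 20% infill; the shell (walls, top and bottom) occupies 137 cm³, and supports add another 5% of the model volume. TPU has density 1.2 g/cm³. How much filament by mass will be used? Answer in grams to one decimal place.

Interior volume: 380 − 137 → 243 cm³.
Infill deposited = 0.20 × 243, so 48.6 cm³.
Support: 0.05 × 380 → 19 cm³.
Deposited volume: 137 + 48.6 + 19 → 204.6 cm³.
Mass: 204.6 × 1.2 → 245.52 g.

245.5 g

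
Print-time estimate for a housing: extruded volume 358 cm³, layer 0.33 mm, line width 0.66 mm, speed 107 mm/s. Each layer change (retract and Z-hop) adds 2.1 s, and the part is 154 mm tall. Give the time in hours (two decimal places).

Extrusion cross-section: 0.33 × 0.66 → 0.2178 mm².
Path length: 358000 mm³ / 0.2178 mm² → 1643709.8 mm.
Extrusion time: 1643709.8 / 107 → 15361.8 s.
Layers = ⌈154/0.33⌉ = 467.
Z-hop total: 467 × 2.1 → 980.7 s.
Altogether 15361.8 + 980.7 = 16342.5 s, i.e. 4.54 hours.

4.54 hours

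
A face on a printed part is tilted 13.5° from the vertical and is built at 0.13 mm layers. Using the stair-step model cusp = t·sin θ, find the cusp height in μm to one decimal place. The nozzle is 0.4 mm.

h_c = t·sin θ = 0.13 × 0.2334 = 0.030342 mm (30.3 μm).

30.3 μm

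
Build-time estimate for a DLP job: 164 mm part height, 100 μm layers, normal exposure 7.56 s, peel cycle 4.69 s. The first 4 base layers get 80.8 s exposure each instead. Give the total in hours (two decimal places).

5.66 hours

Number of layers: 164 / 0.1 → 1640 (rounded up).
Bottom layers = 4 × (80.8 + 4.69) = 341.96 s.
Regular layers = 1636 × (7.56 + 4.69) = 20041 s.
Sum: 341.96 + 20041 = 20382.96 s → 5.66 hours.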